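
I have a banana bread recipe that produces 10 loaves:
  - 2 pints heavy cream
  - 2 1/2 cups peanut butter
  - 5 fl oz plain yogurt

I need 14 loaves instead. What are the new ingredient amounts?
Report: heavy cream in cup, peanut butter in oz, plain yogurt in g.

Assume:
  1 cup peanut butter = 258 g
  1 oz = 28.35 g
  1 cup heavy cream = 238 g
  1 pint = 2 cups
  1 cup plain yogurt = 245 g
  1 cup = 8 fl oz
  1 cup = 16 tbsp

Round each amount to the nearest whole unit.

heavy cream: 6 cup; peanut butter: 32 oz; plain yogurt: 214 g

Scaling factor: 14/10 = 7/5 = 1.4.
heavy cream: 2 pint × 7/5 × 2 cup/pint ≈ 6 cup
peanut butter: 2.5 cup × 7/5 × 258 g/cup ÷ 28.35 g/oz ≈ 32 oz
plain yogurt: 5 fl oz × 7/5 ÷ 8 fl oz/cup × 245 g/cup ≈ 214 g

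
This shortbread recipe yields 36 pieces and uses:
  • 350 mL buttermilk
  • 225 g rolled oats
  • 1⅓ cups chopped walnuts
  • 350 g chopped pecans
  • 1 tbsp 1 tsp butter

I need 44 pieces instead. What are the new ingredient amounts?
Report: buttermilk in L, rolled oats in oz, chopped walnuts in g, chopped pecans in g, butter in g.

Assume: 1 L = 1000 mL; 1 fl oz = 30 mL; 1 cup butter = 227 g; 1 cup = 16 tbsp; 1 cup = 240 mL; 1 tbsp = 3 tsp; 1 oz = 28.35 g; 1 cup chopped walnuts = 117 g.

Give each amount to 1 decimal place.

buttermilk: 0.4 L; rolled oats: 9.7 oz; chopped walnuts: 190.7 g; chopped pecans: 427.8 g; butter: 23.1 g

Scaling factor: 44/36 = 11/9.
buttermilk: 350 mL × 11/9 ÷ 1000 mL/L ≈ 0.4 L
rolled oats: 225 g × 11/9 ÷ 28.35 g/oz ≈ 9.7 oz
chopped walnuts: 4/3 cup × 11/9 × 117 g/cup ≈ 190.7 g
chopped pecans: 350 g × 11/9 ≈ 427.8 g
butter: (1 tbsp + 1 tsp = 4/3 tbsp) × 11/9 ÷ 16 tbsp/cup × 227 g/cup ≈ 23.1 g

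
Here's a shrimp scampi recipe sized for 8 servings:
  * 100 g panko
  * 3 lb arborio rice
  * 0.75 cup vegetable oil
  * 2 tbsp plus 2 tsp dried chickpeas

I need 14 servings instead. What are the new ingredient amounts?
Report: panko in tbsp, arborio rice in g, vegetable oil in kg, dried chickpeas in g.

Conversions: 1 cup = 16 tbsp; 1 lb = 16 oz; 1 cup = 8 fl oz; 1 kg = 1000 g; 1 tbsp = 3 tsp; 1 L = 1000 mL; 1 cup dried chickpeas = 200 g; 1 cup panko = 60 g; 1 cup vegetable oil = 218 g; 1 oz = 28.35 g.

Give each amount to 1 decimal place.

Scaling factor: 14/8 = 7/4 = 1.75.
panko: 100 g × 7/4 ÷ 60 g/cup × 16 tbsp/cup ≈ 46.7 tbsp
arborio rice: 3 lb × 7/4 × 16 oz/lb × 28.35 g/oz = 2381.4 g
vegetable oil: 0.75 cup × 7/4 × 218 g/cup ÷ 1000 g/kg ≈ 0.3 kg
dried chickpeas: (2 tbsp + 2 tsp = 8/3 tbsp) × 7/4 ÷ 16 tbsp/cup × 200 g/cup ≈ 58.3 g

panko: 46.7 tbsp; arborio rice: 2381.4 g; vegetable oil: 0.3 kg; dried chickpeas: 58.3 g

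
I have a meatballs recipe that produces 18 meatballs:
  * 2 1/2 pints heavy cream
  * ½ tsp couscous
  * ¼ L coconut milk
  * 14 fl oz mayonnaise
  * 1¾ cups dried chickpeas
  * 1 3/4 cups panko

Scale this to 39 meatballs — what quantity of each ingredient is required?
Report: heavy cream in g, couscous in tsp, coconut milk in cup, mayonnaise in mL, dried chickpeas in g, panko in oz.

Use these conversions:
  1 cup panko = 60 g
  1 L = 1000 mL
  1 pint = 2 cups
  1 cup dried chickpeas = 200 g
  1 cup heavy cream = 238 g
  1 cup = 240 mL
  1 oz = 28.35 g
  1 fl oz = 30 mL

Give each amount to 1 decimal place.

heavy cream: 2578.3 g; couscous: 1.1 tsp; coconut milk: 2.3 cup; mayonnaise: 910.0 mL; dried chickpeas: 758.3 g; panko: 8.0 oz

Scaling factor: 39/18 = 13/6.
heavy cream: 2.5 pint × 13/6 × 2 cup/pint × 238 g/cup ≈ 2578.3 g
couscous: 0.5 tsp × 13/6 ≈ 1.1 tsp
coconut milk: 0.25 L × 13/6 × 1000 mL/L ÷ 240 mL/cup ≈ 2.3 cup
mayonnaise: 14 fl oz × 13/6 × 30 mL/fl oz = 910.0 mL
dried chickpeas: 1.75 cup × 13/6 × 200 g/cup ≈ 758.3 g
panko: 1.75 cup × 13/6 × 60 g/cup ÷ 28.35 g/oz ≈ 8.0 oz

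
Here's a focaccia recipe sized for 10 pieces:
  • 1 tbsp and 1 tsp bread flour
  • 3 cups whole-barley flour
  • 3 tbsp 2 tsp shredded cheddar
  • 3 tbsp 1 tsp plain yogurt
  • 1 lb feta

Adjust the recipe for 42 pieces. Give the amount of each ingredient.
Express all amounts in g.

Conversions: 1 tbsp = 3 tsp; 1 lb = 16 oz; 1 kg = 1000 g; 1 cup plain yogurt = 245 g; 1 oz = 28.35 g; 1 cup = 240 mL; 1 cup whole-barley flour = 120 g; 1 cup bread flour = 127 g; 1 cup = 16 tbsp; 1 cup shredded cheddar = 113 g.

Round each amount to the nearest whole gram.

bread flour: 44 g; whole-barley flour: 1512 g; shredded cheddar: 109 g; plain yogurt: 214 g; feta: 1905 g

Scaling factor: 42/10 = 21/5 = 4.2.
bread flour: (1 tbsp + 1 tsp = 4/3 tbsp) × 21/5 ÷ 16 tbsp/cup × 127 g/cup ≈ 44 g
whole-barley flour: 3 cup × 21/5 × 120 g/cup = 1512 g
shredded cheddar: (3 tbsp + 2 tsp = 11/3 tbsp) × 21/5 ÷ 16 tbsp/cup × 113 g/cup ≈ 109 g
plain yogurt: (3 tbsp + 1 tsp = 10/3 tbsp) × 21/5 ÷ 16 tbsp/cup × 245 g/cup ≈ 214 g
feta: 1 lb × 21/5 × 16 oz/lb × 28.35 g/oz ≈ 1905 g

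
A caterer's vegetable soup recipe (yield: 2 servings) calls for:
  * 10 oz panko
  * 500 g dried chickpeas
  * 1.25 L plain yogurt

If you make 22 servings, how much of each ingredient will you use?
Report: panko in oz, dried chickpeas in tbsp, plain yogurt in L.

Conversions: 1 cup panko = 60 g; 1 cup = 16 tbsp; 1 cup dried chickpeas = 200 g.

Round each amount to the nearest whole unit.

panko: 110 oz; dried chickpeas: 440 tbsp; plain yogurt: 14 L

Scaling factor: 22/2 = 11.
panko: 10 oz × 11 = 110 oz
dried chickpeas: 500 g × 11 ÷ 200 g/cup × 16 tbsp/cup = 440 tbsp
plain yogurt: 1.25 L × 11 ≈ 14 L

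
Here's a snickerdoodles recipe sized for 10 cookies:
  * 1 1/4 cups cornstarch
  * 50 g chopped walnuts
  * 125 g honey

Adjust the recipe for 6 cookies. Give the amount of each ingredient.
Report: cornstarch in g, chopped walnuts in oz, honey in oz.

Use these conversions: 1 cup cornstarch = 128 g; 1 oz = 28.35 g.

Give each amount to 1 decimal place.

Scaling factor: 6/10 = 3/5 = 0.6.
cornstarch: 1.25 cup × 3/5 × 128 g/cup = 96.0 g
chopped walnuts: 50 g × 3/5 ÷ 28.35 g/oz ≈ 1.1 oz
honey: 125 g × 3/5 ÷ 28.35 g/oz ≈ 2.6 oz

cornstarch: 96.0 g; chopped walnuts: 1.1 oz; honey: 2.6 oz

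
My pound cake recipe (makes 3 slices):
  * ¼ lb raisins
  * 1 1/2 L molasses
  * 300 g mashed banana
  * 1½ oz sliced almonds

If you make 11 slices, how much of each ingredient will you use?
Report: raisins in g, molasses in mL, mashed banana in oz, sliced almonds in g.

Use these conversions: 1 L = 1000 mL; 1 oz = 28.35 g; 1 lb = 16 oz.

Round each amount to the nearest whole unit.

raisins: 416 g; molasses: 5500 mL; mashed banana: 39 oz; sliced almonds: 156 g

Scaling factor: 11/3.
raisins: 0.25 lb × 11/3 × 16 oz/lb × 28.35 g/oz ≈ 416 g
molasses: 1.5 L × 11/3 × 1000 mL/L = 5500 mL
mashed banana: 300 g × 11/3 ÷ 28.35 g/oz ≈ 39 oz
sliced almonds: 1.5 oz × 11/3 × 28.35 g/oz ≈ 156 g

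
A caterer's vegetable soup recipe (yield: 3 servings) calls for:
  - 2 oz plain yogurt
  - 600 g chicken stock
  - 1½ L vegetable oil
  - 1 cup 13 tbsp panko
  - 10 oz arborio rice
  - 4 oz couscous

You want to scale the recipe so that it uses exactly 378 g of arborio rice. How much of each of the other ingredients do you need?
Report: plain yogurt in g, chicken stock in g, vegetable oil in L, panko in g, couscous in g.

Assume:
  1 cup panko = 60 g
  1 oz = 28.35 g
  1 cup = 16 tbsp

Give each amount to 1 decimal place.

plain yogurt: 75.6 g; chicken stock: 800.0 g; vegetable oil: 2.0 L; panko: 145.0 g; couscous: 151.2 g

The original recipe has 283.5 g of arborio rice, so the scaling factor is 378 ÷ 283.5 = 4/3.
plain yogurt: 2 oz × 4/3 × 28.35 g/oz = 75.6 g
chicken stock: 600 g × 4/3 = 800.0 g
vegetable oil: 1.5 L × 4/3 = 2.0 L
panko: (1 cup + 13 tbsp = 1.8125 cup) × 4/3 × 60 g/cup = 145.0 g
couscous: 4 oz × 4/3 × 28.35 g/oz = 151.2 g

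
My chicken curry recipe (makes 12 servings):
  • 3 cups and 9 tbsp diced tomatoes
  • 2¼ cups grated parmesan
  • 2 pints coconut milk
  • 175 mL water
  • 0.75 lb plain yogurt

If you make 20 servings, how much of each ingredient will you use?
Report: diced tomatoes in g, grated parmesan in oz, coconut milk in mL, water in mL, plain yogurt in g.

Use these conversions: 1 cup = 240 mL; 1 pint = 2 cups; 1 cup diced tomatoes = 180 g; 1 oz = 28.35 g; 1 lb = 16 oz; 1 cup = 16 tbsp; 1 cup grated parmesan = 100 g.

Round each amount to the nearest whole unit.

diced tomatoes: 1069 g; grated parmesan: 13 oz; coconut milk: 1600 mL; water: 292 mL; plain yogurt: 567 g

Scaling factor: 20/12 = 5/3.
diced tomatoes: (3 cup + 9 tbsp = 3.5625 cup) × 5/3 × 180 g/cup ≈ 1069 g
grated parmesan: 2.25 cup × 5/3 × 100 g/cup ÷ 28.35 g/oz ≈ 13 oz
coconut milk: 2 pint × 5/3 × 2 cup/pint × 240 mL/cup = 1600 mL
water: 175 mL × 5/3 ≈ 292 mL
plain yogurt: 0.75 lb × 5/3 × 16 oz/lb × 28.35 g/oz = 567 g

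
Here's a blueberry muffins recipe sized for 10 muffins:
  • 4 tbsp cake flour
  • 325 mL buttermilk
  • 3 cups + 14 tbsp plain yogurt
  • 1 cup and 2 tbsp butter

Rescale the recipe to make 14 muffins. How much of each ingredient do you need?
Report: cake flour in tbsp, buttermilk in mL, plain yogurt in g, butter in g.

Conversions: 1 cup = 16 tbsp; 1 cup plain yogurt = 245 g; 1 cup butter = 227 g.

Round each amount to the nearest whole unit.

cake flour: 6 tbsp; buttermilk: 455 mL; plain yogurt: 1329 g; butter: 358 g

Scaling factor: 14/10 = 7/5 = 1.4.
cake flour: 4 tbsp × 7/5 ≈ 6 tbsp
buttermilk: 325 mL × 7/5 = 455 mL
plain yogurt: (3 cup + 14 tbsp = 3.875 cup) × 7/5 × 245 g/cup ≈ 1329 g
butter: (1 cup + 2 tbsp = 1.125 cup) × 7/5 × 227 g/cup ≈ 358 g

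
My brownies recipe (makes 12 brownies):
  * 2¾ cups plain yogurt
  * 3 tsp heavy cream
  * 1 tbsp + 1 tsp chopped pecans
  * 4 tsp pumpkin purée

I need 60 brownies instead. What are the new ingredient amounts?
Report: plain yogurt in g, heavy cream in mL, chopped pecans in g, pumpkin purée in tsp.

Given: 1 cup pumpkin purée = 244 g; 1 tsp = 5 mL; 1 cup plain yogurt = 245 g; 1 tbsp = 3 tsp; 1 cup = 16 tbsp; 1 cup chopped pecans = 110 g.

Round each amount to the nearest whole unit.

Scaling factor: 60/12 = 5.
plain yogurt: 2.75 cup × 5 × 245 g/cup ≈ 3369 g
heavy cream: 3 tsp × 5 × 5 mL/tsp = 75 mL
chopped pecans: (1 tbsp + 1 tsp = 4/3 tbsp) × 5 ÷ 16 tbsp/cup × 110 g/cup ≈ 46 g
pumpkin purée: 4 tsp × 5 = 20 tsp

plain yogurt: 3369 g; heavy cream: 75 mL; chopped pecans: 46 g; pumpkin purée: 20 tsp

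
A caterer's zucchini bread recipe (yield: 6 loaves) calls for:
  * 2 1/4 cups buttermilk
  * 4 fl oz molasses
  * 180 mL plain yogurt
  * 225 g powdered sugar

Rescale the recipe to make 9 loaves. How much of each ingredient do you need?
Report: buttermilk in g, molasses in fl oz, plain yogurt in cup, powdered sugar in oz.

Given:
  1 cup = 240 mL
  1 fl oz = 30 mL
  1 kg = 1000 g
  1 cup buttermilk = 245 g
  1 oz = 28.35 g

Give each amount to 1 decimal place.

buttermilk: 826.9 g; molasses: 6.0 fl oz; plain yogurt: 1.1 cup; powdered sugar: 11.9 oz

Scaling factor: 9/6 = 3/2 = 1.5.
buttermilk: 2.25 cup × 3/2 × 245 g/cup ≈ 826.9 g
molasses: 4 fl oz × 3/2 = 6.0 fl oz
plain yogurt: 180 mL × 3/2 ÷ 240 mL/cup ≈ 1.1 cup
powdered sugar: 225 g × 3/2 ÷ 28.35 g/oz ≈ 11.9 oz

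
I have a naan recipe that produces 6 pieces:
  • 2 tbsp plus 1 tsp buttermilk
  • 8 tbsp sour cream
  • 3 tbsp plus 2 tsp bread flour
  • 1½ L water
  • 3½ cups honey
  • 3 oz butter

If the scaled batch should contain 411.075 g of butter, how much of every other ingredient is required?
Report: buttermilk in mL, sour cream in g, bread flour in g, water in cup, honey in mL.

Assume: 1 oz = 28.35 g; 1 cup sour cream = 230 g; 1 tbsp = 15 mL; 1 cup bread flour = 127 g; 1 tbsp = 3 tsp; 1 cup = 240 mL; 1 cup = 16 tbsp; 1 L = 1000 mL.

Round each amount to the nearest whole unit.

buttermilk: 169 mL; sour cream: 556 g; bread flour: 141 g; water: 30 cup; honey: 4060 mL

The original recipe has 85.05 g of butter, so the scaling factor is 411.075 ÷ 85.05 = 29/6.
buttermilk: (2 tbsp + 1 tsp = 7/3 tbsp) × 29/6 × 15 mL/tbsp ≈ 169 mL
sour cream: 8 tbsp × 29/6 ÷ 16 tbsp/cup × 230 g/cup ≈ 556 g
bread flour: (3 tbsp + 2 tsp = 11/3 tbsp) × 29/6 ÷ 16 tbsp/cup × 127 g/cup ≈ 141 g
water: 1.5 L × 29/6 × 1000 mL/L ÷ 240 mL/cup ≈ 30 cup
honey: 3.5 cup × 29/6 × 240 mL/cup = 4060 mL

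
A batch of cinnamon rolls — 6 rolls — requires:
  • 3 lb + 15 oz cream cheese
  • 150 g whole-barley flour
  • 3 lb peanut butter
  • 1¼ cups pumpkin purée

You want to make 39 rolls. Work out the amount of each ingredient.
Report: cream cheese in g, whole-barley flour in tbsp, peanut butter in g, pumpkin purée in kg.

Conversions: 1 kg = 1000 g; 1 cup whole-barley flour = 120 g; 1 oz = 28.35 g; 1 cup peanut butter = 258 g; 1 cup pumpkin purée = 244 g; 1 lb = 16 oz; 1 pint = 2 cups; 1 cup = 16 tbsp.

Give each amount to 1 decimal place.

cream cheese: 11609.3 g; whole-barley flour: 130.0 tbsp; peanut butter: 8845.2 g; pumpkin purée: 2.0 kg

Scaling factor: 39/6 = 13/2 = 6.5.
cream cheese: (3 lb + 15 oz = 3.9375 lb) × 13/2 × 16 oz/lb × 28.35 g/oz ≈ 11609.3 g
whole-barley flour: 150 g × 13/2 ÷ 120 g/cup × 16 tbsp/cup = 130.0 tbsp
peanut butter: 3 lb × 13/2 × 16 oz/lb × 28.35 g/oz = 8845.2 g
pumpkin purée: 1.25 cup × 13/2 × 244 g/cup ÷ 1000 g/kg ≈ 2.0 kg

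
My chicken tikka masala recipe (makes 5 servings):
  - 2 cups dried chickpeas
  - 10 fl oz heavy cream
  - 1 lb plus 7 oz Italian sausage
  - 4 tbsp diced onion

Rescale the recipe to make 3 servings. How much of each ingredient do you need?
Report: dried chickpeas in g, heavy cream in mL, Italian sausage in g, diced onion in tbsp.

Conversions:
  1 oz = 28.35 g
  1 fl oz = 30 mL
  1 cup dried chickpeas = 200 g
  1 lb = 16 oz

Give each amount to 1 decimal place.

Scaling factor: 3/5 = 0.6.
dried chickpeas: 2 cup × 3/5 × 200 g/cup = 240.0 g
heavy cream: 10 fl oz × 3/5 × 30 mL/fl oz = 180.0 mL
Italian sausage: (1 lb + 7 oz = 1.4375 lb) × 3/5 × 16 oz/lb × 28.35 g/oz ≈ 391.2 g
diced onion: 4 tbsp × 3/5 = 2.4 tbsp

dried chickpeas: 240.0 g; heavy cream: 180.0 mL; Italian sausage: 391.2 g; diced onion: 2.4 tbsp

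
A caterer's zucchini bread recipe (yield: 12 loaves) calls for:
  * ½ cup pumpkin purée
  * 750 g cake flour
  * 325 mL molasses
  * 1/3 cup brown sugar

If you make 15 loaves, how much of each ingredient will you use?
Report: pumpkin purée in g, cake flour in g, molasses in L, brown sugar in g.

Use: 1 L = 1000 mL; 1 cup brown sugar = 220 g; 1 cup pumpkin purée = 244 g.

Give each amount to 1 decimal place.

Scaling factor: 15/12 = 5/4 = 1.25.
pumpkin purée: 0.5 cup × 5/4 × 244 g/cup = 152.5 g
cake flour: 750 g × 5/4 = 937.5 g
molasses: 325 mL × 5/4 ÷ 1000 mL/L ≈ 0.4 L
brown sugar: 1/3 cup × 5/4 × 220 g/cup ≈ 91.7 g

pumpkin purée: 152.5 g; cake flour: 937.5 g; molasses: 0.4 L; brown sugar: 91.7 g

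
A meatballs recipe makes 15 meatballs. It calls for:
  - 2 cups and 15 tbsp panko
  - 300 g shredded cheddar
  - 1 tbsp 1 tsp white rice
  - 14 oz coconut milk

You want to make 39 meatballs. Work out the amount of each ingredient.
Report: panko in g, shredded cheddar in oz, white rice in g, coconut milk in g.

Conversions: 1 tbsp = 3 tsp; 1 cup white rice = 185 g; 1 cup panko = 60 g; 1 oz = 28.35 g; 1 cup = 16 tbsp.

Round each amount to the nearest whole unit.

Scaling factor: 39/15 = 13/5 = 2.6.
panko: (2 cup + 15 tbsp = 2.9375 cup) × 13/5 × 60 g/cup ≈ 458 g
shredded cheddar: 300 g × 13/5 ÷ 28.35 g/oz ≈ 28 oz
white rice: (1 tbsp + 1 tsp = 4/3 tbsp) × 13/5 ÷ 16 tbsp/cup × 185 g/cup ≈ 40 g
coconut milk: 14 oz × 13/5 × 28.35 g/oz ≈ 1032 g

panko: 458 g; shredded cheddar: 28 oz; white rice: 40 g; coconut milk: 1032 g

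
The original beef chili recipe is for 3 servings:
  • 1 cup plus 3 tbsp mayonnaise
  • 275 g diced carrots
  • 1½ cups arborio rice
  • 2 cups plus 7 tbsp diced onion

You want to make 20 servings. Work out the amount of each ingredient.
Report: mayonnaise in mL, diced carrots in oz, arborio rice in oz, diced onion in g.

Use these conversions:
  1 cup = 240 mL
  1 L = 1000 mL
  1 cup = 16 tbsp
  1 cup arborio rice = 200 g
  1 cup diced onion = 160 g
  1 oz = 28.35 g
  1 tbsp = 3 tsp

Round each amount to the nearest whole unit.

Scaling factor: 20/3.
mayonnaise: (1 cup + 3 tbsp = 1.1875 cup) × 20/3 × 240 mL/cup = 1900 mL
diced carrots: 275 g × 20/3 ÷ 28.35 g/oz ≈ 65 oz
arborio rice: 1.5 cup × 20/3 × 200 g/cup ÷ 28.35 g/oz ≈ 71 oz
diced onion: (2 cup + 7 tbsp = 2.4375 cup) × 20/3 × 160 g/cup = 2600 g

mayonnaise: 1900 mL; diced carrots: 65 oz; arborio rice: 71 oz; diced onion: 2600 g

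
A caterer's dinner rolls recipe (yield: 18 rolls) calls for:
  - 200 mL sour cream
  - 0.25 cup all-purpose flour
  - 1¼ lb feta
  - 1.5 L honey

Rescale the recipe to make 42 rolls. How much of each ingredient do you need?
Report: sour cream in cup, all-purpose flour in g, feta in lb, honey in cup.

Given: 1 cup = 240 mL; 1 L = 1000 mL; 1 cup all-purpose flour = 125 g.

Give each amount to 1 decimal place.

sour cream: 1.9 cup; all-purpose flour: 72.9 g; feta: 2.9 lb; honey: 14.6 cup

Scaling factor: 42/18 = 7/3.
sour cream: 200 mL × 7/3 ÷ 240 mL/cup ≈ 1.9 cup
all-purpose flour: 0.25 cup × 7/3 × 125 g/cup ≈ 72.9 g
feta: 1.25 lb × 7/3 ≈ 2.9 lb
honey: 1.5 L × 7/3 × 1000 mL/L ÷ 240 mL/cup ≈ 14.6 cup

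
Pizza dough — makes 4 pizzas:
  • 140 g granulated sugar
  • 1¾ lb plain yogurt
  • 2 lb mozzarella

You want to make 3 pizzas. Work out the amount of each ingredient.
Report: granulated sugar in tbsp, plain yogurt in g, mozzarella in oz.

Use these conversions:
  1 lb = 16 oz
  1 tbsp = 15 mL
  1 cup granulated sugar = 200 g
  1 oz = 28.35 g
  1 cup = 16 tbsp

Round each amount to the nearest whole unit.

Scaling factor: 3/4 = 0.75.
granulated sugar: 140 g × 3/4 ÷ 200 g/cup × 16 tbsp/cup ≈ 8 tbsp
plain yogurt: 1.75 lb × 3/4 × 16 oz/lb × 28.35 g/oz ≈ 595 g
mozzarella: 2 lb × 3/4 × 16 oz/lb = 24 oz

granulated sugar: 8 tbsp; plain yogurt: 595 g; mozzarella: 24 oz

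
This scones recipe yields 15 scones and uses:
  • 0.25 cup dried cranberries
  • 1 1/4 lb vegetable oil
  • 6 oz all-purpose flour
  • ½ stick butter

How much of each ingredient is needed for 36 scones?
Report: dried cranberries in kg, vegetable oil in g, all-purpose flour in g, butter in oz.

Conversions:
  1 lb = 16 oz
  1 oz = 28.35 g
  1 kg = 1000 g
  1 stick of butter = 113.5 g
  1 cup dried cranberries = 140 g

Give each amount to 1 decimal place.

Scaling factor: 36/15 = 12/5 = 2.4.
dried cranberries: 0.25 cup × 12/5 × 140 g/cup ÷ 1000 g/kg ≈ 0.1 kg
vegetable oil: 1.25 lb × 12/5 × 16 oz/lb × 28.35 g/oz = 1360.8 g
all-purpose flour: 6 oz × 12/5 × 28.35 g/oz ≈ 408.2 g
butter: 0.5 stick × 12/5 × 113.5 g/stick ÷ 28.35 g/oz ≈ 4.8 oz

dried cranberries: 0.1 kg; vegetable oil: 1360.8 g; all-purpose flour: 408.2 g; butter: 4.8 oz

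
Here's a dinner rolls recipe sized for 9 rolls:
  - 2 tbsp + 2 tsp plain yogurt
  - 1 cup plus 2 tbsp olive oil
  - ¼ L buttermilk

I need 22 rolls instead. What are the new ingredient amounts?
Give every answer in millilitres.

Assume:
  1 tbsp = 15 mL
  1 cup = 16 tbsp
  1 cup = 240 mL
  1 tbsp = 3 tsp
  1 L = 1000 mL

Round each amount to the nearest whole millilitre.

plain yogurt: 98 mL; olive oil: 660 mL; buttermilk: 611 mL

Scaling factor: 22/9.
plain yogurt: (2 tbsp + 2 tsp = 8/3 tbsp) × 22/9 × 15 mL/tbsp ≈ 98 mL
olive oil: (1 cup + 2 tbsp = 1.125 cup) × 22/9 × 240 mL/cup = 660 mL
buttermilk: 0.25 L × 22/9 × 1000 mL/L ≈ 611 mL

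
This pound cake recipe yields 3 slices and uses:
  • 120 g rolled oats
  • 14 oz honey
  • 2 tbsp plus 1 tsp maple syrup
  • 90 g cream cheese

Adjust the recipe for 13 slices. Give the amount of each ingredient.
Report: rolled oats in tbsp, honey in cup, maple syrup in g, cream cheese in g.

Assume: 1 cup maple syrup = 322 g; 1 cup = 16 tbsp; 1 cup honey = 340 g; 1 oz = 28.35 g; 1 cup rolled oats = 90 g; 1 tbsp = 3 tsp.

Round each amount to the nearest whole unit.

rolled oats: 92 tbsp; honey: 5 cup; maple syrup: 203 g; cream cheese: 390 g

Scaling factor: 13/3.
rolled oats: 120 g × 13/3 ÷ 90 g/cup × 16 tbsp/cup ≈ 92 tbsp
honey: 14 oz × 13/3 × 28.35 g/oz ÷ 340 g/cup ≈ 5 cup
maple syrup: (2 tbsp + 1 tsp = 7/3 tbsp) × 13/3 ÷ 16 tbsp/cup × 322 g/cup ≈ 203 g
cream cheese: 90 g × 13/3 = 390 g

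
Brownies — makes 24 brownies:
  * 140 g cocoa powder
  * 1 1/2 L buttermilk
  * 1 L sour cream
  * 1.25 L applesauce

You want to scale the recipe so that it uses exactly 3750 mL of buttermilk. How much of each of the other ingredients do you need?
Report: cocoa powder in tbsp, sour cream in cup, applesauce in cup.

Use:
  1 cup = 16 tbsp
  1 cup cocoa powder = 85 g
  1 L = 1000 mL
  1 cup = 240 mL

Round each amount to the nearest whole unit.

The original recipe has 1500 mL of buttermilk, so the scaling factor is 3750 ÷ 1500 = 5/2 = 2.5.
cocoa powder: 140 g × 5/2 ÷ 85 g/cup × 16 tbsp/cup ≈ 66 tbsp
sour cream: 1 L × 5/2 × 1000 mL/L ÷ 240 mL/cup ≈ 10 cup
applesauce: 1.25 L × 5/2 × 1000 mL/L ÷ 240 mL/cup ≈ 13 cup

cocoa powder: 66 tbsp; sour cream: 10 cup; applesauce: 13 cup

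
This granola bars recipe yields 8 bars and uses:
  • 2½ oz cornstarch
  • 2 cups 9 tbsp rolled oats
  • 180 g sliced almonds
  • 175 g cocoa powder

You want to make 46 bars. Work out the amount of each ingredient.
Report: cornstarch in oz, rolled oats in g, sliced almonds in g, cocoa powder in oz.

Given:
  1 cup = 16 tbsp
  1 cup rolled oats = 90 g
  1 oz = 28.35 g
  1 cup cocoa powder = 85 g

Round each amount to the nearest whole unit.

Scaling factor: 46/8 = 23/4 = 5.75.
cornstarch: 2.5 oz × 23/4 ≈ 14 oz
rolled oats: (2 cup + 9 tbsp = 2.5625 cup) × 23/4 × 90 g/cup ≈ 1326 g
sliced almonds: 180 g × 23/4 = 1035 g
cocoa powder: 175 g × 23/4 ÷ 28.35 g/oz ≈ 35 oz

cornstarch: 14 oz; rolled oats: 1326 g; sliced almonds: 1035 g; cocoa powder: 35 oz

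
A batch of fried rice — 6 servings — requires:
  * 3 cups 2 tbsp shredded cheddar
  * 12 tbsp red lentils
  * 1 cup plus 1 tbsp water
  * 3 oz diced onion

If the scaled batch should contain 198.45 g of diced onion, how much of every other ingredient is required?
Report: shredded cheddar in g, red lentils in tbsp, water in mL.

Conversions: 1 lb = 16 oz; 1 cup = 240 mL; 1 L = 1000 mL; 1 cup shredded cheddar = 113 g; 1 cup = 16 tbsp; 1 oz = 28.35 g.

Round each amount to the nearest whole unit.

shredded cheddar: 824 g; red lentils: 28 tbsp; water: 595 mL

The original recipe has 85.05 g of diced onion, so the scaling factor is 198.45 ÷ 85.05 = 7/3.
shredded cheddar: (3 cup + 2 tbsp = 3.125 cup) × 7/3 × 113 g/cup ≈ 824 g
red lentils: 12 tbsp × 7/3 = 28 tbsp
water: (1 cup + 1 tbsp = 1.0625 cup) × 7/3 × 240 mL/cup = 595 mL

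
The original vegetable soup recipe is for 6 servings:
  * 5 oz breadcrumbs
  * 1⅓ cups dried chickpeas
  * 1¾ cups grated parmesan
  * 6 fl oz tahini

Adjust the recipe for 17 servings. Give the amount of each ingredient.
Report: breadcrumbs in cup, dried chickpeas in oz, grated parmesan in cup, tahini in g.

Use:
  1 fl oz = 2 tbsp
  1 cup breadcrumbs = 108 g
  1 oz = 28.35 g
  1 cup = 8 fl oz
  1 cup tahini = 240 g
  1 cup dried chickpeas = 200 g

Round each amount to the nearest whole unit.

breadcrumbs: 4 cup; dried chickpeas: 27 oz; grated parmesan: 5 cup; tahini: 510 g

Scaling factor: 17/6.
breadcrumbs: 5 oz × 17/6 × 28.35 g/oz ÷ 108 g/cup ≈ 4 cup
dried chickpeas: 4/3 cup × 17/6 × 200 g/cup ÷ 28.35 g/oz ≈ 27 oz
grated parmesan: 1.75 cup × 17/6 ≈ 5 cup
tahini: 6 fl oz × 17/6 ÷ 8 fl oz/cup × 240 g/cup = 510 g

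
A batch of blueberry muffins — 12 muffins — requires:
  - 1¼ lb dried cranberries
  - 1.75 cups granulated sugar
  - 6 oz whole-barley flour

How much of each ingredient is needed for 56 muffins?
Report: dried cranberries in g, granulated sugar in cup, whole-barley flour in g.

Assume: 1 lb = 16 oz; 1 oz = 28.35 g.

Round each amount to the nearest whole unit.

Scaling factor: 56/12 = 14/3.
dried cranberries: 1.25 lb × 14/3 × 16 oz/lb × 28.35 g/oz = 2646 g
granulated sugar: 1.75 cup × 14/3 ≈ 8 cup
whole-barley flour: 6 oz × 14/3 × 28.35 g/oz ≈ 794 g

dried cranberries: 2646 g; granulated sugar: 8 cup; whole-barley flour: 794 g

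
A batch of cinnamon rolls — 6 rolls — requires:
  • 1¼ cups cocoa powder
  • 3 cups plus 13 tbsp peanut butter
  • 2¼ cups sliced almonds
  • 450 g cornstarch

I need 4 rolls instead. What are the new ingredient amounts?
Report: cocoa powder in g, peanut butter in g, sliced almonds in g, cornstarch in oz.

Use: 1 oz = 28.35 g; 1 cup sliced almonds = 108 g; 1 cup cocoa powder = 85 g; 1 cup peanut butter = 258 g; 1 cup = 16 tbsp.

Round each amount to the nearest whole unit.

Scaling factor: 4/6 = 2/3.
cocoa powder: 1.25 cup × 2/3 × 85 g/cup ≈ 71 g
peanut butter: (3 cup + 13 tbsp = 3.8125 cup) × 2/3 × 258 g/cup ≈ 656 g
sliced almonds: 2.25 cup × 2/3 × 108 g/cup = 162 g
cornstarch: 450 g × 2/3 ÷ 28.35 g/oz ≈ 11 oz

cocoa powder: 71 g; peanut butter: 656 g; sliced almonds: 162 g; cornstarch: 11 oz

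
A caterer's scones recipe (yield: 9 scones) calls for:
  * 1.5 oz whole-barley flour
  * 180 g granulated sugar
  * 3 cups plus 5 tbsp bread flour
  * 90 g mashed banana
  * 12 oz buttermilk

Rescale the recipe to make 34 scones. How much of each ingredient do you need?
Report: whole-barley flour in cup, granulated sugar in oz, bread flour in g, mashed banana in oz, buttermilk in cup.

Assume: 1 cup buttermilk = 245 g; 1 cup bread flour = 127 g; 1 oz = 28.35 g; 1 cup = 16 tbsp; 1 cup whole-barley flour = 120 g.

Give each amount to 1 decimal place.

Scaling factor: 34/9.
whole-barley flour: 1.5 oz × 34/9 × 28.35 g/oz ÷ 120 g/cup ≈ 1.3 cup
granulated sugar: 180 g × 34/9 ÷ 28.35 g/oz ≈ 24.0 oz
bread flour: (3 cup + 5 tbsp = 3.3125 cup) × 34/9 × 127 g/cup ≈ 1589.3 g
mashed banana: 90 g × 34/9 ÷ 28.35 g/oz ≈ 12.0 oz
buttermilk: 12 oz × 34/9 × 28.35 g/oz ÷ 245 g/cup ≈ 5.2 cup

whole-barley flour: 1.3 cup; granulated sugar: 24.0 oz; bread flour: 1589.3 g; mashed banana: 12.0 oz; buttermilk: 5.2 cup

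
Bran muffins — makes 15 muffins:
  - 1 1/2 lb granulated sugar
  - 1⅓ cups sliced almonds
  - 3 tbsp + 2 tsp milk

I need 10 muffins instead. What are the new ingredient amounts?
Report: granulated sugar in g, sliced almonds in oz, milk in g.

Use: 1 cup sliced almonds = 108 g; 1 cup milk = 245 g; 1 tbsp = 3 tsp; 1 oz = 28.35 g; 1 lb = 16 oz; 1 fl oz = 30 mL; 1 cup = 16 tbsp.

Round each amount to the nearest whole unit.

Scaling factor: 10/15 = 2/3.
granulated sugar: 1.5 lb × 2/3 × 16 oz/lb × 28.35 g/oz ≈ 454 g
sliced almonds: 4/3 cup × 2/3 × 108 g/cup ÷ 28.35 g/oz ≈ 3 oz
milk: (3 tbsp + 2 tsp = 11/3 tbsp) × 2/3 ÷ 16 tbsp/cup × 245 g/cup ≈ 37 g

granulated sugar: 454 g; sliced almonds: 3 oz; milk: 37 g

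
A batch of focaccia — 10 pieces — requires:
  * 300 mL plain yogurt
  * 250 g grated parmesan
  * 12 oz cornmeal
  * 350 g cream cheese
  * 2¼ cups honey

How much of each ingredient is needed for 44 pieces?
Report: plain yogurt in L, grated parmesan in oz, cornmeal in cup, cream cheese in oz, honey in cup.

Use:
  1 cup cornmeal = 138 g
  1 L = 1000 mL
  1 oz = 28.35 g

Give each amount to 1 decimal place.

Scaling factor: 44/10 = 22/5 = 4.4.
plain yogurt: 300 mL × 22/5 ÷ 1000 mL/L ≈ 1.3 L
grated parmesan: 250 g × 22/5 ÷ 28.35 g/oz ≈ 38.8 oz
cornmeal: 12 oz × 22/5 × 28.35 g/oz ÷ 138 g/cup ≈ 10.8 cup
cream cheese: 350 g × 22/5 ÷ 28.35 g/oz ≈ 54.3 oz
honey: 2.25 cup × 22/5 = 9.9 cup

plain yogurt: 1.3 L; grated parmesan: 38.8 oz; cornmeal: 10.8 cup; cream cheese: 54.3 oz; honey: 9.9 cup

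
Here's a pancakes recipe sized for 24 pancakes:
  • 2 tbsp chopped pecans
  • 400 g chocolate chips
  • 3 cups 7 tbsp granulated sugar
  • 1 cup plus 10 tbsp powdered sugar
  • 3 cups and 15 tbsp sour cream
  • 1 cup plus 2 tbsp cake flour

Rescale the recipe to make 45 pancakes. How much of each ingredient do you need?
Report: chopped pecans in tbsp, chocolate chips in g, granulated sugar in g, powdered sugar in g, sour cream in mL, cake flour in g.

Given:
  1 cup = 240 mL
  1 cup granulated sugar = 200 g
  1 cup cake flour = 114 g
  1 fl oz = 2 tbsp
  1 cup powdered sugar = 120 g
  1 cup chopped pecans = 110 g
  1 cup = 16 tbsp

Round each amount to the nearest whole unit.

Scaling factor: 45/24 = 15/8 = 1.875.
chopped pecans: 2 tbsp × 15/8 ≈ 4 tbsp
chocolate chips: 400 g × 15/8 = 750 g
granulated sugar: (3 cup + 7 tbsp = 3.4375 cup) × 15/8 × 200 g/cup ≈ 1289 g
powdered sugar: (1 cup + 10 tbsp = 1.625 cup) × 15/8 × 120 g/cup ≈ 366 g
sour cream: (3 cup + 15 tbsp = 3.9375 cup) × 15/8 × 240 mL/cup ≈ 1772 mL
cake flour: (1 cup + 2 tbsp = 1.125 cup) × 15/8 × 114 g/cup ≈ 240 g

chopped pecans: 4 tbsp; chocolate chips: 750 g; granulated sugar: 1289 g; powdered sugar: 366 g; sour cream: 1772 mL; cake flour: 240 g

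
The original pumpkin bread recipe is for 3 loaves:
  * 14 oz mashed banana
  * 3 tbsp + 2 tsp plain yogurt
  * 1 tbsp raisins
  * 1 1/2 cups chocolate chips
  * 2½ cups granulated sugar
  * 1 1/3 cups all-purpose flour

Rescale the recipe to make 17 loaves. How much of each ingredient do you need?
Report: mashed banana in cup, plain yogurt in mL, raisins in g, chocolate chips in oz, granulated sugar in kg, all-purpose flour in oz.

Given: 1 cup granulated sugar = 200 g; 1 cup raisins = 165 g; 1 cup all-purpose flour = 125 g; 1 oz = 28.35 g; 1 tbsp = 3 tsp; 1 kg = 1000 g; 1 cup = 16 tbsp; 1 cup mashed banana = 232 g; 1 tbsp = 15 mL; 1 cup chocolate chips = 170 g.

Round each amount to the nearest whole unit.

Scaling factor: 17/3.
mashed banana: 14 oz × 17/3 × 28.35 g/oz ÷ 232 g/cup ≈ 10 cup
plain yogurt: (3 tbsp + 2 tsp = 11/3 tbsp) × 17/3 × 15 mL/tbsp ≈ 312 mL
raisins: 1 tbsp × 17/3 ÷ 16 tbsp/cup × 165 g/cup ≈ 58 g
chocolate chips: 1.5 cup × 17/3 × 170 g/cup ÷ 28.35 g/oz ≈ 51 oz
granulated sugar: 2.5 cup × 17/3 × 200 g/cup ÷ 1000 g/kg ≈ 3 kg
all-purpose flour: 4/3 cup × 17/3 × 125 g/cup ÷ 28.35 g/oz ≈ 33 oz

mashed banana: 10 cup; plain yogurt: 312 mL; raisins: 58 g; chocolate chips: 51 oz; granulated sugar: 3 kg; all-purpose flour: 33 oz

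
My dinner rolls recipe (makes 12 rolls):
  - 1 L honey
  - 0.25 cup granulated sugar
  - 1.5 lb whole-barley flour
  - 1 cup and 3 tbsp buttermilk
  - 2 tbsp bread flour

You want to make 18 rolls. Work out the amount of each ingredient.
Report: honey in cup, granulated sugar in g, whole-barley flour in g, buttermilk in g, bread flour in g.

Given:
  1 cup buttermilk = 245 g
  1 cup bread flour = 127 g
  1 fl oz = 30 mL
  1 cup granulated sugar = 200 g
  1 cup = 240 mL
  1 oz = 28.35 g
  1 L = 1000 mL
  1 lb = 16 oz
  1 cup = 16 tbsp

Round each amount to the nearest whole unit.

honey: 6 cup; granulated sugar: 75 g; whole-barley flour: 1021 g; buttermilk: 436 g; bread flour: 24 g

Scaling factor: 18/12 = 3/2 = 1.5.
honey: 1 L × 3/2 × 1000 mL/L ÷ 240 mL/cup ≈ 6 cup
granulated sugar: 0.25 cup × 3/2 × 200 g/cup = 75 g
whole-barley flour: 1.5 lb × 3/2 × 16 oz/lb × 28.35 g/oz ≈ 1021 g
buttermilk: (1 cup + 3 tbsp = 1.1875 cup) × 3/2 × 245 g/cup ≈ 436 g
bread flour: 2 tbsp × 3/2 ÷ 16 tbsp/cup × 127 g/cup ≈ 24 g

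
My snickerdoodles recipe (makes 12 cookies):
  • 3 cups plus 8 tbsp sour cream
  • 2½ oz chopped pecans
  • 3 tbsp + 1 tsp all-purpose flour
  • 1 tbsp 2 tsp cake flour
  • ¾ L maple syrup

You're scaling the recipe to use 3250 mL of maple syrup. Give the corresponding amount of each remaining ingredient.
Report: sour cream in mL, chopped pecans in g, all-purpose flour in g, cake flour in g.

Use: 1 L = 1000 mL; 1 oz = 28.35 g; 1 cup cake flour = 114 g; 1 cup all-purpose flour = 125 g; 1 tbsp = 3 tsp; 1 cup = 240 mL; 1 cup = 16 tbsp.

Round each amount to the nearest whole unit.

sour cream: 3640 mL; chopped pecans: 307 g; all-purpose flour: 113 g; cake flour: 51 g

The original recipe has 750 mL of maple syrup, so the scaling factor is 3250 ÷ 750 = 13/3.
sour cream: (3 cup + 8 tbsp = 3.5 cup) × 13/3 × 240 mL/cup = 3640 mL
chopped pecans: 2.5 oz × 13/3 × 28.35 g/oz ≈ 307 g
all-purpose flour: (3 tbsp + 1 tsp = 10/3 tbsp) × 13/3 ÷ 16 tbsp/cup × 125 g/cup ≈ 113 g
cake flour: (1 tbsp + 2 tsp = 5/3 tbsp) × 13/3 ÷ 16 tbsp/cup × 114 g/cup ≈ 51 g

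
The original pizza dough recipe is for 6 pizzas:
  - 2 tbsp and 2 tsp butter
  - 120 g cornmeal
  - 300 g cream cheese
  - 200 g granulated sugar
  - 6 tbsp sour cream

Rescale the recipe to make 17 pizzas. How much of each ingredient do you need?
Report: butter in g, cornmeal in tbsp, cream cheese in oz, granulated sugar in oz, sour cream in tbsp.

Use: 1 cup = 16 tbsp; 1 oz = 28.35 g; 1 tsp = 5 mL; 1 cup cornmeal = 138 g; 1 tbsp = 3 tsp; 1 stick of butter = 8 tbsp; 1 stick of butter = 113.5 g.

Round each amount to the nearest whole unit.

Scaling factor: 17/6.
butter: (2 tbsp + 2 tsp = 8/3 tbsp) × 17/6 ÷ 8 tbsp/stick × 113.5 g/stick ≈ 107 g
cornmeal: 120 g × 17/6 ÷ 138 g/cup × 16 tbsp/cup ≈ 39 tbsp
cream cheese: 300 g × 17/6 ÷ 28.35 g/oz ≈ 30 oz
granulated sugar: 200 g × 17/6 ÷ 28.35 g/oz ≈ 20 oz
sour cream: 6 tbsp × 17/6 = 17 tbsp

butter: 107 g; cornmeal: 39 tbsp; cream cheese: 30 oz; granulated sugar: 20 oz; sour cream: 17 tbsp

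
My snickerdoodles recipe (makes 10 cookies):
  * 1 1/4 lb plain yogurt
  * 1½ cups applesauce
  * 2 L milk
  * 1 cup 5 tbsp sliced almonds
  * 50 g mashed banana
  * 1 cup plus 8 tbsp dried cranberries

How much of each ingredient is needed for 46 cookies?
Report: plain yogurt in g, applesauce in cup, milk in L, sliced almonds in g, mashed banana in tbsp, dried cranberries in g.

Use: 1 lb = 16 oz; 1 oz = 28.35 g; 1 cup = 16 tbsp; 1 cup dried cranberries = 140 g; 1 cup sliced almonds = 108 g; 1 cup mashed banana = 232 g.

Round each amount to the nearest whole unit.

plain yogurt: 2608 g; applesauce: 7 cup; milk: 9 L; sliced almonds: 652 g; mashed banana: 16 tbsp; dried cranberries: 966 g

Scaling factor: 46/10 = 23/5 = 4.6.
plain yogurt: 1.25 lb × 23/5 × 16 oz/lb × 28.35 g/oz ≈ 2608 g
applesauce: 1.5 cup × 23/5 ≈ 7 cup
milk: 2 L × 23/5 ≈ 9 L
sliced almonds: (1 cup + 5 tbsp = 1.3125 cup) × 23/5 × 108 g/cup ≈ 652 g
mashed banana: 50 g × 23/5 ÷ 232 g/cup × 16 tbsp/cup ≈ 16 tbsp
dried cranberries: (1 cup + 8 tbsp = 1.5 cup) × 23/5 × 140 g/cup = 966 g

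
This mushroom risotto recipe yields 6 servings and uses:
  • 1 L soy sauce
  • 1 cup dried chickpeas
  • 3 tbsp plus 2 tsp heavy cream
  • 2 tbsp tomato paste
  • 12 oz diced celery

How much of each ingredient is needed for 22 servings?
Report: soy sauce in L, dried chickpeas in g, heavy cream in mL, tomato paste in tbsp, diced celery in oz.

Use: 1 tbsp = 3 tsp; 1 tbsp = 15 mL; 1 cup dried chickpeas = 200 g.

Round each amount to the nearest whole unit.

Scaling factor: 22/6 = 11/3.
soy sauce: 1 L × 11/3 ≈ 4 L
dried chickpeas: 1 cup × 11/3 × 200 g/cup ≈ 733 g
heavy cream: (3 tbsp + 2 tsp = 11/3 tbsp) × 11/3 × 15 mL/tbsp ≈ 202 mL
tomato paste: 2 tbsp × 11/3 ≈ 7 tbsp
diced celery: 12 oz × 11/3 = 44 oz

soy sauce: 4 L; dried chickpeas: 733 g; heavy cream: 202 mL; tomato paste: 7 tbsp; diced celery: 44 oz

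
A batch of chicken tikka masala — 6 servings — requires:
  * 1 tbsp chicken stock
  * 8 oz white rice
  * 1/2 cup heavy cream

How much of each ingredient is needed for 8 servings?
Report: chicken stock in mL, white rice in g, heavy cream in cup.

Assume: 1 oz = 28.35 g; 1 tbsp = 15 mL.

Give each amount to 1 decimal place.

Scaling factor: 8/6 = 4/3.
chicken stock: 1 tbsp × 4/3 × 15 mL/tbsp = 20.0 mL
white rice: 8 oz × 4/3 × 28.35 g/oz = 302.4 g
heavy cream: 0.5 cup × 4/3 ≈ 0.7 cup

chicken stock: 20.0 mL; white rice: 302.4 g; heavy cream: 0.7 cup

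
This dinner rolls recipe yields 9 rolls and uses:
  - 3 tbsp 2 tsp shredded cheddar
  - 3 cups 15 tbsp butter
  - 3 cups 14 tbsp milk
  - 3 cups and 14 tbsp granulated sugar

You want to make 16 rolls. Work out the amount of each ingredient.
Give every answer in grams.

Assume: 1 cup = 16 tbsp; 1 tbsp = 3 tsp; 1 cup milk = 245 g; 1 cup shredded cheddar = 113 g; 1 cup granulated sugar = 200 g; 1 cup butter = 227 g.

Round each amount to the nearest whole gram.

shredded cheddar: 46 g; butter: 1589 g; milk: 1688 g; granulated sugar: 1378 g

Scaling factor: 16/9.
shredded cheddar: (3 tbsp + 2 tsp = 11/3 tbsp) × 16/9 ÷ 16 tbsp/cup × 113 g/cup ≈ 46 g
butter: (3 cup + 15 tbsp = 3.9375 cup) × 16/9 × 227 g/cup = 1589 g
milk: (3 cup + 14 tbsp = 3.875 cup) × 16/9 × 245 g/cup ≈ 1688 g
granulated sugar: (3 cup + 14 tbsp = 3.875 cup) × 16/9 × 200 g/cup ≈ 1378 g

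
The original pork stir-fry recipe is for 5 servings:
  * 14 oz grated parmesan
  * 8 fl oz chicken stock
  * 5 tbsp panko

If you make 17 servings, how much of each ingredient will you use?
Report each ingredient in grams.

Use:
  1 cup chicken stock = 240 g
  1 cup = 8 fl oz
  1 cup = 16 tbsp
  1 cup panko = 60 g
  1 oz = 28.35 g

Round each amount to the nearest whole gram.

grated parmesan: 1349 g; chicken stock: 816 g; panko: 64 g

Scaling factor: 17/5 = 3.4.
grated parmesan: 14 oz × 17/5 × 28.35 g/oz ≈ 1349 g
chicken stock: 8 fl oz × 17/5 ÷ 8 fl oz/cup × 240 g/cup = 816 g
panko: 5 tbsp × 17/5 ÷ 16 tbsp/cup × 60 g/cup ≈ 64 g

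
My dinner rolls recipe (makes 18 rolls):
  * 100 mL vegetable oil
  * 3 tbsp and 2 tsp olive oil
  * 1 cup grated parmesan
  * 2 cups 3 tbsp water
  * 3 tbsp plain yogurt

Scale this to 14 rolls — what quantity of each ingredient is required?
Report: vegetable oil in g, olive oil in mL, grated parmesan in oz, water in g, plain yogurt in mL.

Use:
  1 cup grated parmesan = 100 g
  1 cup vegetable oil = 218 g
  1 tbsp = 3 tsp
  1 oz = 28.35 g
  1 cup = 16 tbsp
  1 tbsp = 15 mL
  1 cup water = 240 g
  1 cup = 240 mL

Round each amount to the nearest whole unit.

vegetable oil: 71 g; olive oil: 43 mL; grated parmesan: 3 oz; water: 408 g; plain yogurt: 35 mL

Scaling factor: 14/18 = 7/9.
vegetable oil: 100 mL × 7/9 ÷ 240 mL/cup × 218 g/cup ≈ 71 g
olive oil: (3 tbsp + 2 tsp = 11/3 tbsp) × 7/9 × 15 mL/tbsp ≈ 43 mL
grated parmesan: 1 cup × 7/9 × 100 g/cup ÷ 28.35 g/oz ≈ 3 oz
water: (2 cup + 3 tbsp = 2.1875 cup) × 7/9 × 240 g/cup ≈ 408 g
plain yogurt: 3 tbsp × 7/9 × 15 mL/tbsp = 35 mL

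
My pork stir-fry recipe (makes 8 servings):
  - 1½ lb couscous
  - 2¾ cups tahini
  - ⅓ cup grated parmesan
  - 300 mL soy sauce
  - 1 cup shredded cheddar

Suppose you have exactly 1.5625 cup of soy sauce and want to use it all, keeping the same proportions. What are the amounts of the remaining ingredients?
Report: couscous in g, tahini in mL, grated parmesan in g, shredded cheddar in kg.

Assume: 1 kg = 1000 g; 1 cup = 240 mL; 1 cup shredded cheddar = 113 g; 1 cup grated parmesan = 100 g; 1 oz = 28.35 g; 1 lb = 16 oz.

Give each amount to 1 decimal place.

couscous: 850.5 g; tahini: 825.0 mL; grated parmesan: 41.7 g; shredded cheddar: 0.1 kg

The original recipe has 1.25 cup of soy sauce, so the scaling factor is 1.5625 ÷ 1.25 = 5/4 = 1.25.
couscous: 1.5 lb × 5/4 × 16 oz/lb × 28.35 g/oz = 850.5 g
tahini: 2.75 cup × 5/4 × 240 mL/cup = 825.0 mL
grated parmesan: 1/3 cup × 5/4 × 100 g/cup ≈ 41.7 g
shredded cheddar: 1 cup × 5/4 × 113 g/cup ÷ 1000 g/kg ≈ 0.1 kg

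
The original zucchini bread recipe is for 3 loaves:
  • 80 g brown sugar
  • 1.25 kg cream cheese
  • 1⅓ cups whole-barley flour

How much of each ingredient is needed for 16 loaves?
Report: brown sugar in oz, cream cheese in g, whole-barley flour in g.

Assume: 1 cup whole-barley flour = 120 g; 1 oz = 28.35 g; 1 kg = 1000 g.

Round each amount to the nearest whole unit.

brown sugar: 15 oz; cream cheese: 6667 g; whole-barley flour: 853 g

Scaling factor: 16/3.
brown sugar: 80 g × 16/3 ÷ 28.35 g/oz ≈ 15 oz
cream cheese: 1.25 kg × 16/3 × 1000 g/kg ≈ 6667 g
whole-barley flour: 4/3 cup × 16/3 × 120 g/cup ≈ 853 g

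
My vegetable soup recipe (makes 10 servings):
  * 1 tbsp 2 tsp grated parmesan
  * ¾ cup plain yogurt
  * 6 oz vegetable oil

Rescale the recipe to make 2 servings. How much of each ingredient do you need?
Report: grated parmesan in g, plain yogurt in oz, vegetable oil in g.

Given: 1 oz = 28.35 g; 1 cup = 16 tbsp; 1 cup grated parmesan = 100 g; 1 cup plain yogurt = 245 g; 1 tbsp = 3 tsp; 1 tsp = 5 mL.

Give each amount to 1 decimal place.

Scaling factor: 2/10 = 1/5 = 0.2.
grated parmesan: (1 tbsp + 2 tsp = 5/3 tbsp) × 1/5 ÷ 16 tbsp/cup × 100 g/cup ≈ 2.1 g
plain yogurt: 0.75 cup × 1/5 × 245 g/cup ÷ 28.35 g/oz ≈ 1.3 oz
vegetable oil: 6 oz × 1/5 × 28.35 g/oz ≈ 34.0 g

grated parmesan: 2.1 g; plain yogurt: 1.3 oz; vegetable oil: 34.0 g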